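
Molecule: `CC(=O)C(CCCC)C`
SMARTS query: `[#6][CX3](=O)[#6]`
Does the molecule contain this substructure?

Yes

The pattern [#6][CX3](=O)[#6] describes a carbonyl carbon (no H) flanked by two carbons — a ketone.
The molecule carries an acetyl/ketone group (-C(=O)CH3), whose atoms satisfy every constraint of the query, so the pattern matches.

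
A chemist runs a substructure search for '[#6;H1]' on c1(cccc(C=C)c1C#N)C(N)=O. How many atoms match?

4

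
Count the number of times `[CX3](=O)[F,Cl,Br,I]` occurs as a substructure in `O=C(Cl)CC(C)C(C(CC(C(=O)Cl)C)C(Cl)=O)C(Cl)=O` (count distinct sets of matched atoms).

[CX3](=O)[F,Cl,Br,I] is the SMARTS for an acyl halide: a carbonyl carbon bonded to a halogen.
The molecule carries 4 separate instances of an acyl chloride (-C(=O)Cl) meeting every constraint; each maps to a distinct set of atoms, giving 4 matches.

4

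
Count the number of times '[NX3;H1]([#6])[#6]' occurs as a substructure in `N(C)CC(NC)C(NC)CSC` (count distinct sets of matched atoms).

[NX3;H1]([#6])[#6] is the SMARTS for a secondary amine: a trivalent nitrogen with one H, bonded to two carbons.
The molecule carries 3 separate instances of an N-methylamino group (-NHCH3) meeting every constraint; each maps to a distinct set of atoms, giving 3 matches.

3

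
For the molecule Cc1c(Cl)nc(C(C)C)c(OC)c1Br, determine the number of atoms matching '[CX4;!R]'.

5

The query [CX4;!R] means: aliphatic carbon with four total connections, not in a ring.
Check the 14 heavy atoms by environment: 1× n (aromatic, X2, in 6-ring) → no; 5× c (aromatic, X3, in 6-ring) → no; 5× C (X4, acyclic) → match; 1× Br (X1, acyclic) → no; 1× O (X2, acyclic) → no; 1× Cl (X1, acyclic) → no.
That gives 5 matching atoms.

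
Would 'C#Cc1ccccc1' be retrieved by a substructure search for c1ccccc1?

The pattern c1ccccc1 describes six aromatic carbons in a ring — a benzene ring.
The required atom environment is present in the molecule, so the pattern matches.

Yes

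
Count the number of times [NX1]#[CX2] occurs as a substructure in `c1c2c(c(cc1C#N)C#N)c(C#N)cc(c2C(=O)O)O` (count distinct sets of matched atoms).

[NX1]#[CX2] is the SMARTS for a nitrile: a nitrogen triple-bonded to a two-connected carbon.
The molecule carries 3 separate instances of a nitrile (-C#N) meeting every constraint; each maps to a distinct set of atoms, giving 3 matches.

3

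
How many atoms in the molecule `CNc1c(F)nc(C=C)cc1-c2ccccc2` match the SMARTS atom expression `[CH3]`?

1

The query [CH3] means: aliphatic carbon with exactly three hydrogens.
Check the 17 heavy atoms by environment: 1× n (aromatic, H0) → no; 5× c (aromatic, H0) → no; 6× c (aromatic, H1) → no; 1× F (H0) → no; 1× N (H1) → no; 1× C (H3) → match; 1× C (H1) → no; 1× C (H2) → no.
That gives 1 matching atom.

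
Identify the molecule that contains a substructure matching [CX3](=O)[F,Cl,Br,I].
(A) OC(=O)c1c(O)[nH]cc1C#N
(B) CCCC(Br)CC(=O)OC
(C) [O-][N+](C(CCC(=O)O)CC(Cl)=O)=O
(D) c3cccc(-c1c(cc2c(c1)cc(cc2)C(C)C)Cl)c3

C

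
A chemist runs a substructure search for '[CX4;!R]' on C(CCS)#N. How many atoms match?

2

The query [CX4;!R] means: aliphatic carbon with four total connections, not in a ring.
Check the 5 heavy atoms by environment: 2× C (X4, acyclic) → match; 1× S (X2, acyclic) → no; 1× C (X2, acyclic) → no; 1× N (X1, acyclic) → no.
That gives 2 matching atoms.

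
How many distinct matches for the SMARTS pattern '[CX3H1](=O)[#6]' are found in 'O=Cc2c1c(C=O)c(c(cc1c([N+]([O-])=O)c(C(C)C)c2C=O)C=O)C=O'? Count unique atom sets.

[CX3H1](=O)[#6] is the SMARTS for an aldehyde: an sp2 carbon with one H, double-bonded to O and single-bonded to carbon.
The molecule carries 5 separate instances of an aldehyde (-CHO) meeting every constraint; each maps to a distinct set of atoms, giving 5 matches.

5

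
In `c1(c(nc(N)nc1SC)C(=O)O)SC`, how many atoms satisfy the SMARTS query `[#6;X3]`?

The query [#6;X3] means: any carbon (aromatic or not) with three total connections.
Check the 14 heavy atoms by environment: 2× n (aromatic, X2) → no; 4× c (aromatic, X3) → match; 2× S (X2) → no; 2× C (X4) → no; 1× C (X3) → match; 1× O (X1) → no; 1× O (X2) → no; 1× N (X3) → no.
Summing the matching environments: 4 + 1 = 5 matching atoms.

5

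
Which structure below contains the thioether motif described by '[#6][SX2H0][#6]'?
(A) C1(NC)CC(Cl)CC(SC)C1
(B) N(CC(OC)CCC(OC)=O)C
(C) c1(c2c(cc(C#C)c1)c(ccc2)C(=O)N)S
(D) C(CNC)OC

[#6][SX2H0][#6] describes an aliphatic sulfur bridging two carbons with no H on the sulfur (a thioether).
(A) contains a methylthio ether (-SCH3), which satisfies every atom and bond constraint.
(B) has a methoxy ether (-OCH3) but the bridging atom is O, not S.
(C) has a thiol (-SH) but the sulfur has H1, not H0 bridging two carbons.
(D) has a methoxy ether (-OCH3) but the bridging atom is O, not S.
So the answer is (A).

A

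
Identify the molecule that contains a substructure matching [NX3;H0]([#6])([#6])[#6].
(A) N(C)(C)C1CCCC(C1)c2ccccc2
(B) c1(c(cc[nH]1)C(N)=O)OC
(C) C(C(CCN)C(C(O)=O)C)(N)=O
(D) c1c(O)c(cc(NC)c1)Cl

A

[NX3;H0]([#6])([#6])[#6] describes a trivalent nitrogen with no H, bonded to three carbons (a tertiary amine).
(A) contains a dimethylamino group (-N(CH3)2), which satisfies every atom and bond constraint.
(B) has a primary amide (-C(=O)NH2) but the amide nitrogen has H2 and only one carbon neighbour.
(C) has a primary amide (-C(=O)NH2) but the amide nitrogen has H2 and only one carbon neighbour.
(D) has an N-methylamino group (-NHCH3) but the nitrogen still has one H (H1), not H0.
So the answer is (A).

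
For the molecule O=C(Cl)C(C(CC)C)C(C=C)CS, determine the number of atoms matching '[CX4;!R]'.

Check the 13 heavy atoms by environment: 7× C (X4, acyclic) → match; 3× C (X3, acyclic) → no; 1× O (X1, acyclic) → no; 1× Cl (X1, acyclic) → no; 1× S (X2, acyclic) → no.
That gives 7 matching atoms.

7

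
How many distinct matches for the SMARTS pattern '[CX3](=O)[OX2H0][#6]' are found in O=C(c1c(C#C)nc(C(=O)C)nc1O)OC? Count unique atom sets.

1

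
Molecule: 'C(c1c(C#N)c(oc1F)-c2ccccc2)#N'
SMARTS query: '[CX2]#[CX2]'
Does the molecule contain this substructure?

The pattern [CX2]#[CX2] describes a carbon-carbon triple bond — an alkyne.
The closest candidate here is a nitrile (-C#N), but the triple bond is C#N, not C#C. No other fragment satisfies the full query, so there is no match.

No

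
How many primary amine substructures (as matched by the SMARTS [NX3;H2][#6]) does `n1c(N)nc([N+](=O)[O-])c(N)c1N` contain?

3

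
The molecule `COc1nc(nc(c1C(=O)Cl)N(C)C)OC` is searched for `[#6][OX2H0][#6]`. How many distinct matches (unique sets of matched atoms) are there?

[#6][OX2H0][#6] is the SMARTS for an ether: an aliphatic oxygen bridging two carbons with no H on the oxygen.
The molecule carries 2 separate instances of a methoxy ether (-OCH3) meeting every constraint; each maps to a distinct set of atoms, giving 2 matches.

2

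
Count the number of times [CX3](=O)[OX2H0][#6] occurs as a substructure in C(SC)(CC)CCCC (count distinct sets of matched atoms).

0

[CX3](=O)[OX2H0][#6] is the SMARTS for an ester: a carbonyl carbon bonded to an oxygen that is itself bonded to carbon (no H on that O).
No fragment in the molecule satisfies every constraint, giving 0 matches.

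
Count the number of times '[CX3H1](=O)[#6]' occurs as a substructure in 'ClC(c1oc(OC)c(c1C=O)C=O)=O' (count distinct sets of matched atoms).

[CX3H1](=O)[#6] is the SMARTS for an aldehyde: an sp2 carbon with one H, double-bonded to O and single-bonded to carbon.
The molecule carries 2 separate instances of an aldehyde (-CHO) meeting every constraint; each maps to a distinct set of atoms, giving 2 matches.

2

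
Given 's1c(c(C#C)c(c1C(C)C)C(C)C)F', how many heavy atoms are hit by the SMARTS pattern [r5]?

5

The query [r5] means: r5 matches atoms in a five-membered ring.
Check the 14 heavy atoms by environment: 1× s (aromatic, in 5-ring) → match; 4× c (aromatic, in 5-ring) → match; 1× F (acyclic) → no; 8× C (acyclic) → no.
Summing the matching environments: 1 + 4 = 5 matching atoms.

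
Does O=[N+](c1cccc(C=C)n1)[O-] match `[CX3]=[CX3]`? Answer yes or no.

Yes

The pattern [CX3]=[CX3] describes a non-aromatic C=C double bond between two sp2 carbons — an alkene.
The molecule carries a vinyl group (-CH=CH2), whose atoms satisfy every constraint of the query, so the pattern matches.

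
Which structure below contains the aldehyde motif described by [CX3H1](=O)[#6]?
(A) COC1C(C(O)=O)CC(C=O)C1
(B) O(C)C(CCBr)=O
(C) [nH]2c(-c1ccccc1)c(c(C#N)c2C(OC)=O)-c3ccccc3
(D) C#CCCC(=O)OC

A

[CX3H1](=O)[#6] describes an sp2 carbon with one H, double-bonded to O and single-bonded to carbon (an aldehyde).
(A) contains an aldehyde (-CHO), which satisfies every atom and bond constraint.
(B) has a methyl-ester group (-C(=O)OCH3) but the carbonyl carbon has H0, not H1.
(C) has a methyl-ester group (-C(=O)OCH3) but the carbonyl carbon has H0, not H1.
(D) has a methyl-ester group (-C(=O)OCH3) but the carbonyl carbon has H0, not H1.
So the answer is (A).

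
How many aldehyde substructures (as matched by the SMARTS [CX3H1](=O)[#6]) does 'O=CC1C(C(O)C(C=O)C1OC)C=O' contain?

3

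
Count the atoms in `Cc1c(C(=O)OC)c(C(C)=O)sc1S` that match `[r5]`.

5

The query [r5] means: r5 matches atoms in a five-membered ring.
Check the 14 heavy atoms by environment: 1× s (aromatic, in 5-ring) → match; 4× c (aromatic, in 5-ring) → match; 1× S (acyclic) → no; 5× C (acyclic) → no; 3× O (acyclic) → no.
Summing the matching environments: 1 + 4 = 5 matching atoms.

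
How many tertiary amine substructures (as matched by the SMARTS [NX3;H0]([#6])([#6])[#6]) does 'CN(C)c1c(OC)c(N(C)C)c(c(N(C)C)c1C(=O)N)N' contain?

3

[NX3;H0]([#6])([#6])[#6] is the SMARTS for a tertiary amine: a trivalent nitrogen with no H, bonded to three carbons.
The molecule carries 3 separate instances of a dimethylamino group (-N(CH3)2) meeting every constraint; each maps to a distinct set of atoms, giving 3 matches.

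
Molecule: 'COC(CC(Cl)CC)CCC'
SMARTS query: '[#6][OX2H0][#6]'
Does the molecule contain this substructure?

Yes

The pattern [#6][OX2H0][#6] describes an aliphatic oxygen bridging two carbons with no H on the oxygen — an ether.
The molecule carries a methoxy ether (-OCH3), whose atoms satisfy every constraint of the query, so the pattern matches.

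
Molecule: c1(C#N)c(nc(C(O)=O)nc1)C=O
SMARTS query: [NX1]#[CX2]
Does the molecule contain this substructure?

Yes

The pattern [NX1]#[CX2] describes a nitrogen triple-bonded to a two-connected carbon — a nitrile.
The molecule carries a nitrile (-C#N), whose atoms satisfy every constraint of the query, so the pattern matches.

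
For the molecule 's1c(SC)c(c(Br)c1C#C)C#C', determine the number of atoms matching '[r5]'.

5

Check the 12 heavy atoms by environment: 1× s (aromatic, in 5-ring) → match; 4× c (aromatic, in 5-ring) → match; 1× Br (acyclic) → no; 1× S (acyclic) → no; 5× C (acyclic) → no.
Summing the matching environments: 1 + 4 = 5 matching atoms.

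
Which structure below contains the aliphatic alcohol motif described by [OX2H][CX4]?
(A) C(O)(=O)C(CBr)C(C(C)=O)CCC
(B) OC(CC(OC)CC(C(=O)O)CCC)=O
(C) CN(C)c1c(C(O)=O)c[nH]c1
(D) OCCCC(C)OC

D

[OX2H][CX4] describes a hydroxyl oxygen bound to an sp3 (X4) carbon (an aliphatic alcohol).
(A) has a carboxylic acid group (-C(=O)OH) but the -OH is on a CX3 carbonyl carbon, not a CX4 carbon.
(B) has a carboxylic acid group (-C(=O)OH) but the -OH is on a CX3 carbonyl carbon, not a CX4 carbon.
(C) has a carboxylic acid group (-C(=O)OH) but the -OH is on a CX3 carbonyl carbon, not a CX4 carbon.
(D) contains a hydroxyl group (-OH), which satisfies every atom and bond constraint.
So the answer is (D).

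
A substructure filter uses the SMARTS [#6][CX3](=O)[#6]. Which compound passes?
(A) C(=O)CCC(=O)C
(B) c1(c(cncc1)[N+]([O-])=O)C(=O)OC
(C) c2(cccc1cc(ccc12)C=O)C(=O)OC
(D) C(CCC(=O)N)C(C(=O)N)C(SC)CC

A

[#6][CX3](=O)[#6] describes a carbonyl carbon (no H) flanked by two carbons (a ketone).
(A) contains an acetyl/ketone group (-C(=O)CH3), which satisfies every atom and bond constraint.
(B) has a methyl-ester group (-C(=O)OCH3) but one neighbour of the carbonyl carbon is O, not C.
(C) has a methyl-ester group (-C(=O)OCH3) but one neighbour of the carbonyl carbon is O, not C.
(D) has a primary amide (-C(=O)NH2) but one neighbour of the carbonyl carbon is N, not C.
So the answer is (A).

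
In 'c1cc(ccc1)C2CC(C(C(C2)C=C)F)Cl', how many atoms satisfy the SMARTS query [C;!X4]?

2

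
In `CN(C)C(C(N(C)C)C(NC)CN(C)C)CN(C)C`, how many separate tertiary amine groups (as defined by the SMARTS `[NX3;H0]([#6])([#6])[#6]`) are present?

[NX3;H0]([#6])([#6])[#6] is the SMARTS for a tertiary amine: a trivalent nitrogen with no H, bonded to three carbons.
The molecule carries 4 separate instances of a dimethylamino group (-N(CH3)2) meeting every constraint; each maps to a distinct set of atoms, giving 4 matches.

4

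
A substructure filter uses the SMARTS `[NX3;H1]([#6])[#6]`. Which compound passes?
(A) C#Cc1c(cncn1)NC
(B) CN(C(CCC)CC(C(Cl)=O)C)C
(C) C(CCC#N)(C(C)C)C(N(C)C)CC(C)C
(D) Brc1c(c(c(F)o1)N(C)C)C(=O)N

[NX3;H1]([#6])[#6] describes a trivalent nitrogen with one H, bonded to two carbons (a secondary amine).
(A) contains an N-methylamino group (-NHCH3), which satisfies every atom and bond constraint.
(B) has a dimethylamino group (-N(CH3)2) but the nitrogen has H0, not H1.
(C) has a dimethylamino group (-N(CH3)2) but the nitrogen has H0, not H1.
(D) has a primary amide (-C(=O)NH2) but the -C(=O)NH2 nitrogen has H2, not H1.
So the answer is (A).

A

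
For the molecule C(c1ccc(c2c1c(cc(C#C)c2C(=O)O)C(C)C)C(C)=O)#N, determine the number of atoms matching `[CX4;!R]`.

Check the 23 heavy atoms by environment: 10× c (aromatic, X3, in 6-ring) → no; 3× C (X2, acyclic) → no; 2× C (X3, acyclic) → no; 2× O (X1, acyclic) → no; 1× O (X2, acyclic) → no; 4× C (X4, acyclic) → match; 1× N (X1, acyclic) → no.
That gives 4 matching atoms.

4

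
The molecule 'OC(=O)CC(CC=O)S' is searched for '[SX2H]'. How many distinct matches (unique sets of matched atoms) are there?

1

[SX2H] is the SMARTS for a thiol: an aliphatic sulfur with two connections, one being H.
Exactly one fragment in the molecule meets all constraints, giving 1 match.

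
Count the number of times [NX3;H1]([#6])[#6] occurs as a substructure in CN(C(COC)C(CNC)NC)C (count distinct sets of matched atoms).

[NX3;H1]([#6])[#6] is the SMARTS for a secondary amine: a trivalent nitrogen with one H, bonded to two carbons.
The molecule carries 2 separate instances of an N-methylamino group (-NHCH3) meeting every constraint; each maps to a distinct set of atoms, giving 2 matches.

2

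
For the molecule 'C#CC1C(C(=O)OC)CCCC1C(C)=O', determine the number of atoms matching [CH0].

3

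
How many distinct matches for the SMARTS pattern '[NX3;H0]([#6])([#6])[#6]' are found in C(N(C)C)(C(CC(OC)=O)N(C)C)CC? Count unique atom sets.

[NX3;H0]([#6])([#6])[#6] is the SMARTS for a tertiary amine: a trivalent nitrogen with no H, bonded to three carbons.
The molecule carries 2 separate instances of a dimethylamino group (-N(CH3)2) meeting every constraint; each maps to a distinct set of atoms, giving 2 matches.

2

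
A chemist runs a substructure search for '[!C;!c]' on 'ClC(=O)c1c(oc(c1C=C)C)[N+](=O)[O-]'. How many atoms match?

6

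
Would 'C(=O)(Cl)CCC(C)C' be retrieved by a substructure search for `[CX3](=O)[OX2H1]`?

No

The pattern [CX3](=O)[OX2H1] describes an sp2 carbon double-bonded to O and single-bonded to an -OH oxygen — a carboxylic acid.
The closest candidate here is an acyl chloride (-C(=O)Cl), but the carbonyl is bonded to Cl, not to an -OH oxygen. No other fragment satisfies the full query, so there is no match.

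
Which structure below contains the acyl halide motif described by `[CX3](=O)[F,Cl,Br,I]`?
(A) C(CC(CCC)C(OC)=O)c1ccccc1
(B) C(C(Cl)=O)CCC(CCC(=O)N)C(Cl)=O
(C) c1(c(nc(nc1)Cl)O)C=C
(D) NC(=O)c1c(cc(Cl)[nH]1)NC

[CX3](=O)[F,Cl,Br,I] describes a carbonyl carbon bonded to a halogen (an acyl halide).
(A) has a methyl-ester group (-C(=O)OCH3) but the carbonyl is bonded to -O-C, not to a halogen.
(B) contains an acyl chloride (-C(=O)Cl), which satisfies every atom and bond constraint.
(C) has a chloro substituent but the Cl is not on a carbonyl carbon.
(D) has a chloro substituent but the Cl is not on a carbonyl carbon.
So the answer is (B).

B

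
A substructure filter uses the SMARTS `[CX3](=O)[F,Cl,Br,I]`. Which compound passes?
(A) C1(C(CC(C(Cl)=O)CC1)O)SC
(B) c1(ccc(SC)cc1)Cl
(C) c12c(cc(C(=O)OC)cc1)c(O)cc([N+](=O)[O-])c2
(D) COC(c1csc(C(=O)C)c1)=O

[CX3](=O)[F,Cl,Br,I] describes a carbonyl carbon bonded to a halogen (an acyl halide).
(A) contains an acyl chloride (-C(=O)Cl), which satisfies every atom and bond constraint.
(B) has a chloro substituent but the Cl is not on a carbonyl carbon.
(C) has a methyl-ester group (-C(=O)OCH3) but the carbonyl is bonded to -O-C, not to a halogen.
(D) has a methyl-ester group (-C(=O)OCH3) but the carbonyl is bonded to -O-C, not to a halogen.
So the answer is (A).

A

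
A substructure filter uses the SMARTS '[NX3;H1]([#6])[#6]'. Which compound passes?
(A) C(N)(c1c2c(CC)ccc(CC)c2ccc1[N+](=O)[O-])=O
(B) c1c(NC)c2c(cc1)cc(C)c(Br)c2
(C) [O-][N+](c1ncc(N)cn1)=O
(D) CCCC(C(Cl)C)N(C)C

B

[NX3;H1]([#6])[#6] describes a trivalent nitrogen with one H, bonded to two carbons (a secondary amine).
(A) has a primary amide (-C(=O)NH2) but the -C(=O)NH2 nitrogen has H2, not H1.
(B) contains an N-methylamino group (-NHCH3), which satisfies every atom and bond constraint.
(C) has a primary amino group (-NH2) but the nitrogen has H2 and only one carbon neighbour.
(D) has a dimethylamino group (-N(CH3)2) but the nitrogen has H0, not H1.
So the answer is (B).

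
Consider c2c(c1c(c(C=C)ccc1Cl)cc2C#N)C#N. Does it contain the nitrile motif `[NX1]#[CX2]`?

The pattern [NX1]#[CX2] describes a nitrogen triple-bonded to a two-connected carbon — a nitrile.
The molecule carries a nitrile (-C#N), whose atoms satisfy every constraint of the query, so the pattern matches.

Yes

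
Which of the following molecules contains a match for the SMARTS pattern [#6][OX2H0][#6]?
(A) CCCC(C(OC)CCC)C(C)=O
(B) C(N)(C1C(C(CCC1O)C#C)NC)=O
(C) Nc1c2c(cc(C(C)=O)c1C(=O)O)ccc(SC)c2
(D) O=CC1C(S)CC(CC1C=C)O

A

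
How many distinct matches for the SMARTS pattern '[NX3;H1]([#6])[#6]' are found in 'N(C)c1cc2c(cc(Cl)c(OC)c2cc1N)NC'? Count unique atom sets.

[NX3;H1]([#6])[#6] is the SMARTS for a secondary amine: a trivalent nitrogen with one H, bonded to two carbons.
The molecule carries 2 separate instances of an N-methylamino group (-NHCH3) meeting every constraint; each maps to a distinct set of atoms, giving 2 matches.

2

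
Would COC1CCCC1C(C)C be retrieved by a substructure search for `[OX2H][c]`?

No

The pattern [OX2H][c] describes a hydroxyl oxygen attached to an aromatic carbon — a phenol.
The closest candidate here is a methoxy ether (-OCH3), but the oxygen has H0, not H1. No other fragment satisfies the full query, so there is no match.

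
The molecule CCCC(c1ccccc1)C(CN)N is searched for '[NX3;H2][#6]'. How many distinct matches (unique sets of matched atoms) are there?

[NX3;H2][#6] is the SMARTS for a primary amine: a trivalent nitrogen with two H attached to carbon.
The molecule carries 2 separate instances of a primary amino group (-NH2) meeting every constraint; each maps to a distinct set of atoms, giving 2 matches.

2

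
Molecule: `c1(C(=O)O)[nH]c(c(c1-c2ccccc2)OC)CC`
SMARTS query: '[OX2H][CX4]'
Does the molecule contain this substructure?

The pattern [OX2H][CX4] describes a hydroxyl oxygen bound to an sp3 (X4) carbon — an aliphatic alcohol.
The closest candidate here is a methoxy ether (-OCH3), but the oxygen has H0 (ether), not H1. No other fragment satisfies the full query, so there is no match.

No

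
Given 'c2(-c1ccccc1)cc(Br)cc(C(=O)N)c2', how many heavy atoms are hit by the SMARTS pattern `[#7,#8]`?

The query [#7,#8] means: nitrogen or oxygen (comma = OR).
Check the 16 heavy atoms by environment: 12× c (aromatic) → no; 1× C → no; 1× O → match; 1× N → match; 1× Br → no.
Summing the matching environments: 1 + 1 = 2 matching atoms.

2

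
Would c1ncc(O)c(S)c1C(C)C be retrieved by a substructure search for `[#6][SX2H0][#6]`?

The pattern [#6][SX2H0][#6] describes an aliphatic sulfur bridging two carbons with no H on the sulfur — a thioether.
The closest candidate here is a thiol (-SH), but the sulfur has H1, not H0 bridging two carbons. No other fragment satisfies the full query, so there is no match.

No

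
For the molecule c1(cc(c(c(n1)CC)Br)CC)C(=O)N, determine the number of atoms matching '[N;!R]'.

1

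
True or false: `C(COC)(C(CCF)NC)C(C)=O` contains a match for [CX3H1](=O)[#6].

False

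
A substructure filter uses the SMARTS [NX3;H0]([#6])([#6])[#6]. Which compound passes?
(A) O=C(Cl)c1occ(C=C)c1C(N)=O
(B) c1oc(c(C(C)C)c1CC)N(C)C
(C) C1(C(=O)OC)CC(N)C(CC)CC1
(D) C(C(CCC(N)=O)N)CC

B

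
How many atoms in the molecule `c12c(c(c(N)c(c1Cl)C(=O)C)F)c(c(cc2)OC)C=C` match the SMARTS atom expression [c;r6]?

10

The query [c;r6] means: aromatic carbon that belongs to a six-membered ring.
Check the 20 heavy atoms by environment: 10× c (aromatic, in 6-ring) → match; 1× F (acyclic) → no; 2× O (acyclic) → no; 5× C (acyclic) → no; 1× Cl (acyclic) → no; 1× N (acyclic) → no.
That gives 10 matching atoms.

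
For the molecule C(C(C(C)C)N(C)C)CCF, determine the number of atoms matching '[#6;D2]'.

The query [#6;D2] means: any carbon bonded to exactly two heavy atoms.
Check the 11 heavy atoms by environment: 4× C (D1) → no; 2× C (D3) → no; 3× C (D2) → match; 1× N (D3) → no; 1× F (D1) → no.
That gives 3 matching atoms.

3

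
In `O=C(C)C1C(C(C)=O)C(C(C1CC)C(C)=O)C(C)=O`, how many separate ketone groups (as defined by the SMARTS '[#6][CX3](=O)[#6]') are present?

4

[#6][CX3](=O)[#6] is the SMARTS for a ketone: a carbonyl carbon (no H) flanked by two carbons.
The molecule carries 4 separate instances of an acetyl/ketone group (-C(=O)CH3) meeting every constraint; each maps to a distinct set of atoms, giving 4 matches.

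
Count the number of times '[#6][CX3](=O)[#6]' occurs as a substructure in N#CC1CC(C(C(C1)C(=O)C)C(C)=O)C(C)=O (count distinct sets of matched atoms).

[#6][CX3](=O)[#6] is the SMARTS for a ketone: a carbonyl carbon (no H) flanked by two carbons.
The molecule carries 3 separate instances of an acetyl/ketone group (-C(=O)CH3) meeting every constraint; each maps to a distinct set of atoms, giving 3 matches.

3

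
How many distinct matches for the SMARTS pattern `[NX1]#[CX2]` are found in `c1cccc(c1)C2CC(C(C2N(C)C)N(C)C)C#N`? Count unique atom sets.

[NX1]#[CX2] is the SMARTS for a nitrile: a nitrogen triple-bonded to a two-connected carbon.
Exactly one fragment in the molecule meets all constraints, giving 1 match.

1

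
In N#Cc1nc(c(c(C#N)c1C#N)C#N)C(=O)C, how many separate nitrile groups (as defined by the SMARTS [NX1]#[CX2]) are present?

4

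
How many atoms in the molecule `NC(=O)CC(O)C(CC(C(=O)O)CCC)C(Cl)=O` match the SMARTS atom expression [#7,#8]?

6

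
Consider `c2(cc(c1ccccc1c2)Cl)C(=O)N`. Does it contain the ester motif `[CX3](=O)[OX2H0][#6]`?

No

The pattern [CX3](=O)[OX2H0][#6] describes a carbonyl carbon bonded to an oxygen that is itself bonded to carbon (no H on that O) — an ester.
The closest candidate here is a primary amide (-C(=O)NH2), but the carbonyl is bonded to N, not to an O-C linkage. No other fragment satisfies the full query, so there is no match.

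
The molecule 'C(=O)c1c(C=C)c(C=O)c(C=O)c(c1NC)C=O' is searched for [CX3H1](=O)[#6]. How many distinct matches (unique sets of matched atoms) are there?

4

[CX3H1](=O)[#6] is the SMARTS for an aldehyde: an sp2 carbon with one H, double-bonded to O and single-bonded to carbon.
The molecule carries 4 separate instances of an aldehyde (-CHO) meeting every constraint; each maps to a distinct set of atoms, giving 4 matches.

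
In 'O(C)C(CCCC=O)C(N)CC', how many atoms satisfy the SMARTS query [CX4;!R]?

8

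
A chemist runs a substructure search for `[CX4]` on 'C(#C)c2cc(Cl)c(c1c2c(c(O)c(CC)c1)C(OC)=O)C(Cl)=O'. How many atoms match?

The query [CX4] means: C with X4: aliphatic carbon with exactly 4 total connections (bonds + H).
Check the 23 heavy atoms by environment: 10× c (aromatic, X3) → no; 2× C (X3) → no; 2× O (X1) → no; 2× Cl (X1) → no; 2× O (X2) → no; 3× C (X4) → match; 2× C (X2) → no.
That gives 3 matching atoms.

3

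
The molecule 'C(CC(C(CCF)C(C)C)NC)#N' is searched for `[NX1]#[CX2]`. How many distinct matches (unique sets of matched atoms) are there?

[NX1]#[CX2] is the SMARTS for a nitrile: a nitrogen triple-bonded to a two-connected carbon.
Exactly one fragment in the molecule meets all constraints, giving 1 match.

1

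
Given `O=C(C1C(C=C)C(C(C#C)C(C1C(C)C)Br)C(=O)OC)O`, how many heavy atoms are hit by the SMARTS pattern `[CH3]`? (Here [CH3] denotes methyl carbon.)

3

The query [CH3] means: aliphatic carbon with exactly three hydrogens.
Check the 21 heavy atoms by environment: 9× C (H1) → no; 3× C (H0) → no; 3× C (H3) → match; 3× O (H0) → no; 1× C (H2) → no; 1× O (H1) → no; 1× Br (H0) → no.
That gives 3 matching atoms.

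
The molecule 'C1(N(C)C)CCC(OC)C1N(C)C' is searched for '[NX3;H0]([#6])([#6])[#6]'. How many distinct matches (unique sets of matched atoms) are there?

2

[NX3;H0]([#6])([#6])[#6] is the SMARTS for a tertiary amine: a trivalent nitrogen with no H, bonded to three carbons.
The molecule carries 2 separate instances of a dimethylamino group (-N(CH3)2) meeting every constraint; each maps to a distinct set of atoms, giving 2 matches.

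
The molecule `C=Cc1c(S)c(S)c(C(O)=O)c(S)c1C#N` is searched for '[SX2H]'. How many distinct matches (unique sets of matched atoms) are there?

3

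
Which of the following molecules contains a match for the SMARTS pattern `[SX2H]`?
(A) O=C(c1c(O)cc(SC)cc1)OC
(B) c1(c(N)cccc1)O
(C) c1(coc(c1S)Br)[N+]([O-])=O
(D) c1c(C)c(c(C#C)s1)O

[SX2H] describes an aliphatic sulfur with two connections, one being H (a thiol).
(A) has a hydroxyl group (-OH) but it is an -OH, not an -SH.
(B) has a hydroxyl group (-OH) but it is an -OH, not an -SH.
(C) contains a thiol (-SH), which satisfies every atom and bond constraint.
(D) has a hydroxyl group (-OH) but it is an -OH, not an -SH.
So the answer is (C).

C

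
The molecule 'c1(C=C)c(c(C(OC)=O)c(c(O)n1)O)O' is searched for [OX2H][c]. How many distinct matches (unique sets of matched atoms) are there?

3

[OX2H][c] is the SMARTS for a phenol: a hydroxyl oxygen attached to an aromatic carbon.
The molecule carries 3 separate instances of a hydroxyl group (-OH) meeting every constraint; each maps to a distinct set of atoms, giving 3 matches.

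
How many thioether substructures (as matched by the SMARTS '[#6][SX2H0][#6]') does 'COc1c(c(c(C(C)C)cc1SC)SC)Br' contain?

2

[#6][SX2H0][#6] is the SMARTS for a thioether: an aliphatic sulfur bridging two carbons with no H on the sulfur.
The molecule carries 2 separate instances of a methylthio ether (-SCH3) meeting every constraint; each maps to a distinct set of atoms, giving 2 matches.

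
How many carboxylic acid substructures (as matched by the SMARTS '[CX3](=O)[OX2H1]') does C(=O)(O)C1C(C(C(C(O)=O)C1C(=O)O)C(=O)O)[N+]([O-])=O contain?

[CX3](=O)[OX2H1] is the SMARTS for a carboxylic acid: an sp2 carbon double-bonded to O and single-bonded to an -OH oxygen.
The molecule carries 4 separate instances of a carboxylic acid group (-C(=O)OH) meeting every constraint; each maps to a distinct set of atoms, giving 4 matches.

4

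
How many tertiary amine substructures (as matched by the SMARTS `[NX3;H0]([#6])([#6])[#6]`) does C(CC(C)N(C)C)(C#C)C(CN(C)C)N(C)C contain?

3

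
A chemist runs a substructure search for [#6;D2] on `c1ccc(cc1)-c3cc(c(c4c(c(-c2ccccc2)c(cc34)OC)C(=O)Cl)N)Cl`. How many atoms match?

12

The query [#6;D2] means: any carbon bonded to exactly two heavy atoms.
Check the 29 heavy atoms by environment: 10× c (aromatic, D3) → no; 12× c (aromatic, D2) → match; 1× C (D3) → no; 1× O (D1) → no; 2× Cl (D1) → no; 1× N (D1) → no; 1× O (D2) → no; 1× C (D1) → no.
That gives 12 matching atoms.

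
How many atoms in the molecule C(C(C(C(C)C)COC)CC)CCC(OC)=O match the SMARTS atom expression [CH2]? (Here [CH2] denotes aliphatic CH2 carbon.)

Check the 17 heavy atoms by environment: 5× C (H2) → match; 3× C (H1) → no; 3× O (H0) → no; 5× C (H3) → no; 1× C (H0) → no.
That gives 5 matching atoms.

5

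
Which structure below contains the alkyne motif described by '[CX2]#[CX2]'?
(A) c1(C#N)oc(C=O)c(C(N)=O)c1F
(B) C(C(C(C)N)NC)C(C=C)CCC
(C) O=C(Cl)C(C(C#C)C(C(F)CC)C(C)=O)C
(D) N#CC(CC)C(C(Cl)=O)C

[CX2]#[CX2] describes a carbon-carbon triple bond (an alkyne).
(A) has a nitrile (-C#N) but the triple bond is C#N, not C#C.
(B) has a vinyl group (-CH=CH2) but the C=C is a double bond; both carbons are CX3, not CX2.
(C) contains an ethynyl group (-C#CH), which satisfies every atom and bond constraint.
(D) has a nitrile (-C#N) but the triple bond is C#N, not C#C.
So the answer is (C).

C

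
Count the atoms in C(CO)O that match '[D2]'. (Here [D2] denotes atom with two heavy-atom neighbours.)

2

The query [D2] means: atom with exactly two heavy-atom neighbours.
Check the 4 heavy atoms by environment: 2× C (D2) → match; 2× O (D1) → no.
That gives 2 matching atoms.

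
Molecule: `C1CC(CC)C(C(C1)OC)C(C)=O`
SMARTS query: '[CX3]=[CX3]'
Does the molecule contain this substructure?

No

The pattern [CX3]=[CX3] describes a non-aromatic C=C double bond between two sp2 carbons — an alkene.
The closest candidate here is an ethyl group (-CH2CH3), but its C-C bond is a single bond between CX4 carbons, not CX3=CX3. No other fragment satisfies the full query, so there is no match.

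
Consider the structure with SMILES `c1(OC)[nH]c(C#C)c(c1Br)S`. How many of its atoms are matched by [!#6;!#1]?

4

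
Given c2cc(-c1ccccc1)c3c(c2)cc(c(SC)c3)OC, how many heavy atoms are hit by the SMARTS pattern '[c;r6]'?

16

The query [c;r6] means: aromatic carbon that belongs to a six-membered ring.
Check the 20 heavy atoms by environment: 16× c (aromatic, in 6-ring) → match; 1× O (acyclic) → no; 2× C (acyclic) → no; 1× S (acyclic) → no.
That gives 16 matching atoms.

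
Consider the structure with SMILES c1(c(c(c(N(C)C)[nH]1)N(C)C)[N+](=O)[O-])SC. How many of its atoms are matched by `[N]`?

The query [N] means: uppercase N matches aliphatic (non-aromatic) nitrogen only.
Check the 16 heavy atoms by environment: 1× n (aromatic) → no; 4× c (aromatic) → no; 2× N → match; 5× C → no; 1× N (charge +1) → match; 1× O (charge -1) → no; 1× O → no; 1× S → no.
Summing the matching environments: 2 + 1 = 3 matching atoms.

3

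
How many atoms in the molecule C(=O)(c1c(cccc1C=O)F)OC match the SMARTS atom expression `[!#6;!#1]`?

4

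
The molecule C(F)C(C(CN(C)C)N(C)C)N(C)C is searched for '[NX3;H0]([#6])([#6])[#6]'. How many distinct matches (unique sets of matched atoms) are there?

3

[NX3;H0]([#6])([#6])[#6] is the SMARTS for a tertiary amine: a trivalent nitrogen with no H, bonded to three carbons.
The molecule carries 3 separate instances of a dimethylamino group (-N(CH3)2) meeting every constraint; each maps to a distinct set of atoms, giving 3 matches.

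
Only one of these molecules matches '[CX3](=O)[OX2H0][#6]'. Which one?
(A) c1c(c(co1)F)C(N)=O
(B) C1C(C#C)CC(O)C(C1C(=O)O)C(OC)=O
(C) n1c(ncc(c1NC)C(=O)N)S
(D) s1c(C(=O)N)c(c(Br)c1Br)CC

B

[CX3](=O)[OX2H0][#6] describes a carbonyl carbon bonded to an oxygen that is itself bonded to carbon (no H on that O) (an ester).
(A) has a primary amide (-C(=O)NH2) but the carbonyl is bonded to N, not to an O-C linkage.
(B) contains a methyl-ester group (-C(=O)OCH3), which satisfies every atom and bond constraint.
(C) has a primary amide (-C(=O)NH2) but the carbonyl is bonded to N, not to an O-C linkage.
(D) has a primary amide (-C(=O)NH2) but the carbonyl is bonded to N, not to an O-C linkage.
So the answer is (B).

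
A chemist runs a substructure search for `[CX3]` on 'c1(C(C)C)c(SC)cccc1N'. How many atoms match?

0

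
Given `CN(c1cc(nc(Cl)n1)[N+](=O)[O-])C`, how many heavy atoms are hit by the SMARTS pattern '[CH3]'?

2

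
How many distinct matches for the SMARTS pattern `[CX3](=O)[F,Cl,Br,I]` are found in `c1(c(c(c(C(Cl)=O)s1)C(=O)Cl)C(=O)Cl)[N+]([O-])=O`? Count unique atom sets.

3

[CX3](=O)[F,Cl,Br,I] is the SMARTS for an acyl halide: a carbonyl carbon bonded to a halogen.
The molecule carries 3 separate instances of an acyl chloride (-C(=O)Cl) meeting every constraint; each maps to a distinct set of atoms, giving 3 matches.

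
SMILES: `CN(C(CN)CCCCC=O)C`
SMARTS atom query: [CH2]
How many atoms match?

The query [CH2] means: aliphatic carbon with exactly two hydrogens.
Check the 12 heavy atoms by environment: 5× C (H2) → match; 2× C (H1) → no; 1× N (H0) → no; 2× C (H3) → no; 1× N (H2) → no; 1× O (H0) → no.
That gives 5 matching atoms.

5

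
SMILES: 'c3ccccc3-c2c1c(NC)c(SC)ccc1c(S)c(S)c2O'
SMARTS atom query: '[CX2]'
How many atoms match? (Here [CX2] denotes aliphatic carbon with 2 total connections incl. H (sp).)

0

The query [CX2] means: C with X2: aliphatic carbon with exactly 2 total connections.
Check the 23 heavy atoms by environment: 16× c (aromatic, X3) → no; 3× S (X2) → no; 1× N (X3) → no; 2× C (X4) → no; 1× O (X2) → no.
No environment satisfies the query, so 0 matching atoms.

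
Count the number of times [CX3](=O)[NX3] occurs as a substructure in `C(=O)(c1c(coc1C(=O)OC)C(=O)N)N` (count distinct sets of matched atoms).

2

[CX3](=O)[NX3] is the SMARTS for an amide: a carbonyl carbon bonded to a trivalent nitrogen.
The molecule carries 2 separate instances of a primary amide (-C(=O)NH2) meeting every constraint; each maps to a distinct set of atoms, giving 2 matches.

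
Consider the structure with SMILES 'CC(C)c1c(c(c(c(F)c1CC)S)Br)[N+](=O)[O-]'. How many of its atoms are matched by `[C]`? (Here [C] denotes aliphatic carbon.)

The query [C] means: uppercase C matches aliphatic (non-aromatic) carbon only.
Check the 17 heavy atoms by environment: 6× c (aromatic) → no; 1× F → no; 1× Br → no; 1× S → no; 5× C → match; 1× N (charge +1) → no; 1× O (charge -1) → no; 1× O → no.
That gives 5 matching atoms.

5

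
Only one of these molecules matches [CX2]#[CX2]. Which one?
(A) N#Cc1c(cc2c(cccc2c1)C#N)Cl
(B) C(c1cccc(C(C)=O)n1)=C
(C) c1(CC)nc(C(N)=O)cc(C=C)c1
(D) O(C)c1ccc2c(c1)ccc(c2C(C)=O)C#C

D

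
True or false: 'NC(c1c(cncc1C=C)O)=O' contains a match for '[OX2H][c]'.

True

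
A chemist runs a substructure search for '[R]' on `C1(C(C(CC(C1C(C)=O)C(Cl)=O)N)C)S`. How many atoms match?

The query [R] means: R matches any atom that is part of a ring.
Check the 15 heavy atoms by environment: 6× C (in 6-ring) → match; 4× C (acyclic) → no; 2× O (acyclic) → no; 1× Cl (acyclic) → no; 1× N (acyclic) → no; 1× S (acyclic) → no.
That gives 6 matching atoms.

6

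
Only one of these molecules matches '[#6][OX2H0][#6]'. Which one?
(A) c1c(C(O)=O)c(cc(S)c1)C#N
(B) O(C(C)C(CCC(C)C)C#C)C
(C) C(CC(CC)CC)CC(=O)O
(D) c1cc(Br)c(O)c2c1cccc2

[#6][OX2H0][#6] describes an aliphatic oxygen bridging two carbons with no H on the oxygen (an ether).
(A) has a carboxylic acid group (-C(=O)OH) but the -OH oxygen has H1; the =O is OX1, not OX2.
(B) contains a methoxy ether (-OCH3), which satisfies every atom and bond constraint.
(C) has a carboxylic acid group (-C(=O)OH) but the -OH oxygen has H1; the =O is OX1, not OX2.
(D) has a hydroxyl group (-OH) but the oxygen has H1, not H0 bridging two carbons.
So the answer is (B).

B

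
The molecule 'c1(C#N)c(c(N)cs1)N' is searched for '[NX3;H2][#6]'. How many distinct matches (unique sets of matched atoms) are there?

2

[NX3;H2][#6] is the SMARTS for a primary amine: a trivalent nitrogen with two H attached to carbon.
The molecule carries 2 separate instances of a primary amino group (-NH2) meeting every constraint; each maps to a distinct set of atoms, giving 2 matches.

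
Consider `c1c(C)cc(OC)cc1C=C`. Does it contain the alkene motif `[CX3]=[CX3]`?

The pattern [CX3]=[CX3] describes a non-aromatic C=C double bond between two sp2 carbons — an alkene.
The molecule carries a vinyl group (-CH=CH2), whose atoms satisfy every constraint of the query, so the pattern matches.

Yes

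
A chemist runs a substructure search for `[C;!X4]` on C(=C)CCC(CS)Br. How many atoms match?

2

The query [C;!X4] means: aliphatic carbon that does not have four total connections.
Check the 8 heavy atoms by environment: 4× C (X4) → no; 1× Br (X1) → no; 1× S (X2) → no; 2× C (X3) → match.
That gives 2 matching atoms.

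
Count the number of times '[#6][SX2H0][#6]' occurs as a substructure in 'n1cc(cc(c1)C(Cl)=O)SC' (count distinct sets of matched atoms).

1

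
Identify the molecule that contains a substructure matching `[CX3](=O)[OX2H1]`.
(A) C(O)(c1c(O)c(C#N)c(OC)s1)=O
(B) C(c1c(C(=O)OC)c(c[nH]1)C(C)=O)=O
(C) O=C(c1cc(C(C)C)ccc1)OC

A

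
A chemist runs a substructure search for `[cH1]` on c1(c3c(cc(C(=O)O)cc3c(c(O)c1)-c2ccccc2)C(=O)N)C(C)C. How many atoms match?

8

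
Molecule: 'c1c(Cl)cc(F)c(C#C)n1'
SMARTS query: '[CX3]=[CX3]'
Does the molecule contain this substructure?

No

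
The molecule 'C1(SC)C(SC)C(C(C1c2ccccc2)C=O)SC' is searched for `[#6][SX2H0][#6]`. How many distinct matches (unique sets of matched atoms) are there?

[#6][SX2H0][#6] is the SMARTS for a thioether: an aliphatic sulfur bridging two carbons with no H on the sulfur.
The molecule carries 3 separate instances of a methylthio ether (-SCH3) meeting every constraint; each maps to a distinct set of atoms, giving 3 matches.

3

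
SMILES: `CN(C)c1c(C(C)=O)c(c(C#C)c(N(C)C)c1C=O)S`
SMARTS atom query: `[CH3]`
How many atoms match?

The query [CH3] means: aliphatic carbon with exactly three hydrogens.
Check the 20 heavy atoms by environment: 6× c (aromatic, H0) → no; 2× N (H0) → no; 5× C (H3) → match; 2× C (H0) → no; 2× O (H0) → no; 2× C (H1) → no; 1× S (H1) → no.
That gives 5 matching atoms.

5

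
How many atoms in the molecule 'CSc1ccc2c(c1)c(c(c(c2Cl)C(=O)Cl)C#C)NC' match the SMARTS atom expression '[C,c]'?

15

The query [C,c] means: comma = OR; matches aliphatic or aromatic carbon — same as #6.
Check the 20 heavy atoms by environment: 10× c (aromatic) → match; 2× Cl → no; 1× S → no; 5× C → match; 1× N → no; 1× O → no.
Summing the matching environments: 10 + 5 = 15 matching atoms.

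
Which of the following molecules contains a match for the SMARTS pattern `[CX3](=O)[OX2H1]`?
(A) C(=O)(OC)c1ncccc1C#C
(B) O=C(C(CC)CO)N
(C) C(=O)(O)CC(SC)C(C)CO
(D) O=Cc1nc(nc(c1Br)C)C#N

[CX3](=O)[OX2H1] describes an sp2 carbon double-bonded to O and single-bonded to an -OH oxygen (a carboxylic acid).
(A) has a methyl-ester group (-C(=O)OCH3) but the singly-bonded O has no H (OX2H0, not OX2H1).
(B) has a primary amide (-C(=O)NH2) but the carbonyl is bonded to N, not to an -OH oxygen.
(C) contains a carboxylic acid group (-C(=O)OH), which satisfies every atom and bond constraint.
(D) has an aldehyde (-CHO) but there is no singly-bonded oxygen on the carbonyl carbon.
So the answer is (C).

C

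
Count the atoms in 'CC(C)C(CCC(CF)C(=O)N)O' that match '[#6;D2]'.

The query [#6;D2] means: any carbon bonded to exactly two heavy atoms.
Check the 13 heavy atoms by environment: 2× C (D1) → no; 4× C (D3) → no; 3× C (D2) → match; 1× F (D1) → no; 2× O (D1) → no; 1× N (D1) → no.
That gives 3 matching atoms.

3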